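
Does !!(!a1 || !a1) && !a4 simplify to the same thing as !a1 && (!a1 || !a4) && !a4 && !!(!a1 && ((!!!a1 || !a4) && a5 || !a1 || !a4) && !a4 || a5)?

E1: !!(!a1 || !a1) && !a4
    = !!!a1 && !a4   — idempotence
    = !a1 && !a4   — double negation
E2: !a1 && (!a1 || !a4) && !a4 && !!(!a1 && ((!!!a1 || !a4) && a5 || !a1 || !a4) && !a4 || a5)
    = !a1 && (!a1 || !a4) && !a4 && (!a1 && ((!!!a1 || !a4) && a5 || !a1 || !a4) && !a4 || a5)   — double negation
    = !a1 && (!a1 || !a4) && !a4 && (!a1 && ((!a1 || !a4) && a5 || !a1 || !a4) && !a4 || a5)   — double negation
    = !a1 && (!a1 || !a4) && !a4 && (!a1 && (!a1 || !a4) && !a4 || a5)   — absorption
    = !a1 && (!a1 || !a4) && !a4   — absorption
    = !a1 && !a4   — absorption
Both reduce to !a1 && !a4, so they are equivalent.

Yes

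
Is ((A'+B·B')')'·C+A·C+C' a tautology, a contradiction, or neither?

tautology

((A'+B·B')')'·C+A·C+C'
= ((A')')'·C+A·C+C'
= A'·C+A·C+C'
= C+C'
= 1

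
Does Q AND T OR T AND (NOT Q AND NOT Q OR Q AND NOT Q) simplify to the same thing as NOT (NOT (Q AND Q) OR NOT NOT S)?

No

E1: Q AND T OR T AND (NOT Q AND NOT Q OR Q AND NOT Q)
    = Q AND T OR T AND NOT Q   [distribution]
    = T   [distribution]
E2: NOT (NOT (Q AND Q) OR NOT NOT S)
    = Q AND Q AND NOT S   [De Morgan]
    = Q AND NOT S   [idempotence]
These differ: at Q=0, S=0, T=1, E1 = 1 but E2 = 0.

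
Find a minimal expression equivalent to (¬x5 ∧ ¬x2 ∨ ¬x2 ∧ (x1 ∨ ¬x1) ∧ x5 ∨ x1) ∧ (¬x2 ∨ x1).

(¬x5 ∧ ¬x2 ∨ ¬x2 ∧ (x1 ∨ ¬x1) ∧ x5 ∨ x1) ∧ (¬x2 ∨ x1)
= (¬x5 ∧ ¬x2 ∨ ¬x2 ∧ x5 ∨ x1) ∧ (¬x2 ∨ x1)   [complement / identity]
= (¬x2 ∨ x1) ∧ (¬x2 ∨ x1)   [distribution]
= ¬x2 ∨ x1   [idempotence]

¬x2 ∨ x1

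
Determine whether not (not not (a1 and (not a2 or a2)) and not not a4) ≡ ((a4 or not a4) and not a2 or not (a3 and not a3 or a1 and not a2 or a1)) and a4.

No

E1: not (not not (a1 and (not a2 or a2)) and not not a4)
    = not (not not a1 and not not a4)   (complement / identity)
    = not a1 or not a4   (De Morgan)
E2: ((a4 or not a4) and not a2 or not (a3 and not a3 or a1 and not a2 or a1)) and a4
    = ((a4 or not a4) and not a2 or not (a1 and not a2 or a1)) and a4   (complement / identity)
    = ((a4 or not a4) and not a2 or not a1) and a4   (absorption)
    = (not a2 or not a1) and a4   (complement / identity)
These differ: at a1=1, a2=0, a3=0, a4=0, E1 = 1 but E2 = 0.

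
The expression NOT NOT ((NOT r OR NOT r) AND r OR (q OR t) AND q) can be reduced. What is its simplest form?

q

NOT NOT ((NOT r OR NOT r) AND r OR (q OR t) AND q)
= NOT NOT (NOT r AND r OR (q OR t) AND q)   — idempotence
= NOT r AND r OR (q OR t) AND q   — double negation
= (q OR t) AND q   — complement / identity
= q   — absorption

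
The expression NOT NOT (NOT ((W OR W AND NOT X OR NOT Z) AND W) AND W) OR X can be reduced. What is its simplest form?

X

NOT NOT (NOT ((W OR W AND NOT X OR NOT Z) AND W) AND W) OR X
= NOT NOT (NOT ((W OR NOT Z) AND W) AND W) OR X   [absorption]
= NOT ((W OR NOT Z) AND W) AND W OR X   [double negation]
= NOT W AND W OR X   [absorption]
= X   [complement / identity]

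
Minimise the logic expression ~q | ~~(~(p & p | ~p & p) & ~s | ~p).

~q | ~~(~(p & p | ~p & p) & ~s | ~p)
= ~q | ~~(~p & ~s | ~p)   [distribution]
= ~q | ~~~p   [absorption]
= ~q | ~p   [double negation]

~q | ~p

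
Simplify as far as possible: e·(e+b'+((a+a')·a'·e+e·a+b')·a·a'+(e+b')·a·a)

e

e·(e+b'+((a+a')·a'·e+e·a+b')·a·a'+(e+b')·a·a)
= e·(e+b'+(a'·e+e·a+b')·a·a'+(e+b')·a·a)
= e·(e+b'+(e+b')·a·a'+(e+b')·a·a)
= e·(e+b'+(e+b')·a)
= e·(e+b')
= e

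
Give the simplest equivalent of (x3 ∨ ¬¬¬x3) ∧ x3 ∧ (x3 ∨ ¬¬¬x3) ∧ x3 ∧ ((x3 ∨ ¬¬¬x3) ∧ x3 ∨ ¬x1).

(x3 ∨ ¬¬¬x3) ∧ x3 ∧ (x3 ∨ ¬¬¬x3) ∧ x3 ∧ ((x3 ∨ ¬¬¬x3) ∧ x3 ∨ ¬x1)
= (x3 ∨ ¬¬¬x3) ∧ x3 ∧ (x3 ∨ ¬¬¬x3) ∧ x3   (absorption)
= (x3 ∨ ¬¬¬x3) ∧ x3   (idempotence)
= (x3 ∨ ¬x3) ∧ x3   (double negation)
= x3   (complement / identity)

x3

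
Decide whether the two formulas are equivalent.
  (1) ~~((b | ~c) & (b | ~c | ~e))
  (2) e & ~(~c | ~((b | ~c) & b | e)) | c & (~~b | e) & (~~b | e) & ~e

No

E1: ~~((b | ~c) & (b | ~c | ~e))
    = ~~(b | ~c)   (absorption)
    = b | ~c   (double negation)
E2: e & ~(~c | ~((b | ~c) & b | e)) | c & (~~b | e) & (~~b | e) & ~e
    = e & ~(~c | ~((b | ~c) & b | e)) | c & (~~b | e) & ~e   (idempotence)
    = e & c & ((b | ~c) & b | e) | c & (~~b | e) & ~e   (De Morgan)
    = e & c & ((b | ~c) & b | e) | c & (b | e) & ~e   (double negation)
    = e & c & (b | e) | c & (b | e) & ~e   (absorption)
    = c & (b | e)   (distribution)
These differ: at b=0, c=0, e=0, E1 = 1 but E2 = 0.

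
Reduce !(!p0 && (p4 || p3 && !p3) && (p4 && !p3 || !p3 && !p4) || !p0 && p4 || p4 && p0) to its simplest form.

!p4

!(!p0 && (p4 || p3 && !p3) && (p4 && !p3 || !p3 && !p4) || !p0 && p4 || p4 && p0)
= !(!p0 && (p4 || p3 && !p3) && !p3 || !p0 && p4 || p4 && p0)   (distribution)
= !(!p0 && p4 && !p3 || !p0 && p4 || p4 && p0)   (complement / identity)
= !(!p0 && p4 || p4 && p0)   (absorption)
= !p4   (distribution)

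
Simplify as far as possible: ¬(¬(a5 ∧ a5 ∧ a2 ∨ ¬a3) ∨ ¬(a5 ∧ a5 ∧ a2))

a5 ∧ a2

¬(¬(a5 ∧ a5 ∧ a2 ∨ ¬a3) ∨ ¬(a5 ∧ a5 ∧ a2))
= (a5 ∧ a5 ∧ a2 ∨ ¬a3) ∧ a5 ∧ a5 ∧ a2   [De Morgan]
= a5 ∧ a5 ∧ a2   [absorption]
= a5 ∧ a2   [idempotence]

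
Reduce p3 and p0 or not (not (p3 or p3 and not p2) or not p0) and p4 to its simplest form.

p3 and p0 or not (not (p3 or p3 and not p2) or not p0) and p4
= p3 and p0 or not (not p3 or not p0) and p4   (absorption)
= p3 and p0 or p3 and p0 and p4   (De Morgan)
= p3 and p0   (absorption)

p3 and p0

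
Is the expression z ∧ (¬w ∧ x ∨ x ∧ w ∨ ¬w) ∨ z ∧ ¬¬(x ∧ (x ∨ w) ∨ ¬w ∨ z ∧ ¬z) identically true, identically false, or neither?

z ∧ (¬w ∧ x ∨ x ∧ w ∨ ¬w) ∨ z ∧ ¬¬(x ∧ (x ∨ w) ∨ ¬w ∨ z ∧ ¬z)
= z ∧ (¬w ∧ x ∨ x ∧ w ∨ ¬w) ∨ z ∧ ¬¬(x ∧ (x ∨ w) ∨ ¬w)   [complement / identity]
= z ∧ (x ∨ ¬w) ∨ z ∧ ¬¬(x ∧ (x ∨ w) ∨ ¬w)   [distribution]
= z ∧ (x ∨ ¬w) ∨ z ∧ (x ∧ (x ∨ w) ∨ ¬w)   [double negation]
= z ∧ (x ∨ ¬w) ∨ z ∧ (x ∨ ¬w)   [absorption]
= z ∧ (x ∨ ¬w)   [idempotence]
This depends on w, x, z, so it is not a constant.

neither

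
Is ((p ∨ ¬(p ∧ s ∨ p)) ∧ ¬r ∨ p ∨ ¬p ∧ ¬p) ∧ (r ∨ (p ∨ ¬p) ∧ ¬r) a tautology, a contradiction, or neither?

((p ∨ ¬(p ∧ s ∨ p)) ∧ ¬r ∨ p ∨ ¬p ∧ ¬p) ∧ (r ∨ (p ∨ ¬p) ∧ ¬r)
= ((p ∨ ¬p) ∧ ¬r ∨ p ∨ ¬p ∧ ¬p) ∧ (r ∨ (p ∨ ¬p) ∧ ¬r)   — absorption
= (p ∨ ¬p ∧ ¬p) ∧ r ∨ (p ∨ ¬p) ∧ ¬r   — distribution
= (p ∨ ¬p) ∧ r ∨ (p ∨ ¬p) ∧ ¬r   — idempotence
= p ∨ ¬p   — distribution
= True   — complement

tautology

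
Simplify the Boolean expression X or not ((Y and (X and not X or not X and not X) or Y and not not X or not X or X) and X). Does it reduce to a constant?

True

X or not ((Y and (X and not X or not X and not X) or Y and not not X or not X or X) and X)
= X or not ((Y and not X or Y and not not X or not X or X) and X)
= X or not ((Y and not X or Y and X or not X or X) and X)
= X or not (((not X or X) and Y or not X or X) and X)
= X or not ((not X or X) and X)
= X or not X
= True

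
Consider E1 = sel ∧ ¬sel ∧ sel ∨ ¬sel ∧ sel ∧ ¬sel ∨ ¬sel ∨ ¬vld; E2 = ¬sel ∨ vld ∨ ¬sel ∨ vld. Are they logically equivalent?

E1: sel ∧ ¬sel ∧ sel ∨ ¬sel ∧ sel ∧ ¬sel ∨ ¬sel ∨ ¬vld
    = ¬sel ∧ sel ∨ ¬sel ∨ ¬vld   (distribution)
    = ¬sel ∨ ¬vld   (complement / identity)
E2: ¬sel ∨ vld ∨ ¬sel ∨ vld
    = ¬sel ∨ vld   (idempotence)
These differ: at sel=1, vld=0, E1 = 1 but E2 = 0.

No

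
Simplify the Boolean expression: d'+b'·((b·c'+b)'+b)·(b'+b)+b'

d'+b'

d'+b'·((b·c'+b)'+b)·(b'+b)+b'
= d'+b'·(b'+b)·(b'+b)+b'
= d'+b'·(b'+b)+b'
= d'+b'+b'
= d'+b'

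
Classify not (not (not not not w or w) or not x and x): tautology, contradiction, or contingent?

tautology

not (not (not not not w or w) or not x and x)
= not not (not not not w or w)
= not not not w or w
= not w or w
= True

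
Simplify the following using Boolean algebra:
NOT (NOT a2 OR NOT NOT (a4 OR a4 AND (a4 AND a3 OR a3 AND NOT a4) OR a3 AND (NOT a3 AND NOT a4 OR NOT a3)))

a2 AND NOT a4

NOT (NOT a2 OR NOT NOT (a4 OR a4 AND (a4 AND a3 OR a3 AND NOT a4) OR a3 AND (NOT a3 AND NOT a4 OR NOT a3)))
= NOT (NOT a2 OR NOT NOT (a4 OR a4 AND (a4 AND a3 OR a3 AND NOT a4) OR a3 AND NOT a3))   — absorption
= NOT (NOT a2 OR NOT NOT (a4 OR a4 AND a3 OR a3 AND NOT a3))   — distribution
= NOT (NOT a2 OR NOT NOT (a4 OR a4 AND a3))   — complement / identity
= NOT (NOT a2 OR NOT NOT a4)   — absorption
= a2 AND NOT a4   — De Morgan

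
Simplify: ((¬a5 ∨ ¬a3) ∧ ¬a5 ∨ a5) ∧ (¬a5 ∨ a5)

((¬a5 ∨ ¬a3) ∧ ¬a5 ∨ a5) ∧ (¬a5 ∨ a5)
= (¬a5 ∨ a5) ∧ (¬a5 ∨ a5)   — absorption
= ¬a5 ∨ a5   — idempotence
= True   — complement

True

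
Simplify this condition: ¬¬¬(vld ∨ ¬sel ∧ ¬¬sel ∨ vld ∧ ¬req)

¬¬¬(vld ∨ ¬sel ∧ ¬¬sel ∨ vld ∧ ¬req)
= ¬(vld ∨ ¬sel ∧ ¬¬sel ∨ vld ∧ ¬req)
= ¬(vld ∨ ¬sel ∧ sel ∨ vld ∧ ¬req)
= ¬(vld ∨ vld ∧ ¬req)
= ¬vld

¬vld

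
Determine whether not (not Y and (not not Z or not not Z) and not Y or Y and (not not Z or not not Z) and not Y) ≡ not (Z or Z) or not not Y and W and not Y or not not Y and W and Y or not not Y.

E1: not (not Y and (not not Z or not not Z) and not Y or Y and (not not Z or not not Z) and not Y)
    = not ((not not Z or not not Z) and not Y)   [distribution]
    = not (not not Z and not Y)   [idempotence]
    = not Z or Y   [De Morgan]
E2: not (Z or Z) or not not Y and W and not Y or not not Y and W and Y or not not Y
    = not Z or not not Y and W and not Y or not not Y and W and Y or not not Y   [idempotence]
    = not Z or not not Y and W or not not Y   [distribution]
    = not Z or not not Y   [absorption]
    = not Z or Y   [double negation]
Both reduce to not Z or Y, so they are equivalent.

Yes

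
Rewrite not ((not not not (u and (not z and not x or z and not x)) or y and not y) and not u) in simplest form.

u

not ((not not not (u and (not z and not x or z and not x)) or y and not y) and not u)
= not (not not not (u and (not z and not x or z and not x)) and not u)
= not (not (u and (not z and not x or z and not x)) and not u)
= not (not (u and not x) and not u)
= u and not x or u
= u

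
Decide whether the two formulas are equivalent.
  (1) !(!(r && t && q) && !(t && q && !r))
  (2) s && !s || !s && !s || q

No

E1: !(!(r && t && q) && !(t && q && !r))
    = r && t && q || t && q && !r   (De Morgan)
    = t && q   (distribution)
E2: s && !s || !s && !s || q
    = s && !s || !s || q   (idempotence)
    = !s || q   (complement / identity)
These differ: at q=1, r=0, s=0, t=0, E1 = 0 but E2 = 1.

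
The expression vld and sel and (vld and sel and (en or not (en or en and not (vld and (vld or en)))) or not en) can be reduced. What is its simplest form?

vld and sel

vld and sel and (vld and sel and (en or not (en or en and not (vld and (vld or en)))) or not en)
= vld and sel and (vld and sel and (en or not (en or en and not vld)) or not en)   — absorption
= vld and sel and (vld and sel and (en or not en) or not en)   — absorption
= vld and sel and (vld and sel or not en)   — complement / identity
= vld and sel   — absorption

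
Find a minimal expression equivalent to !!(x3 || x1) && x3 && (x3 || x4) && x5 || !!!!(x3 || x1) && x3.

x3

!!(x3 || x1) && x3 && (x3 || x4) && x5 || !!!!(x3 || x1) && x3
= !!(x3 || x1) && x3 && x5 || !!!!(x3 || x1) && x3   (absorption)
= !!(x3 || x1) && x3 && x5 || !!(x3 || x1) && x3   (double negation)
= !!(x3 || x1) && x3   (absorption)
= (x3 || x1) && x3   (double negation)
= x3   (absorption)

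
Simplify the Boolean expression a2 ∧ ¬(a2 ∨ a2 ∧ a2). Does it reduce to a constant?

False

a2 ∧ ¬(a2 ∨ a2 ∧ a2)
= a2 ∧ ¬(a2 ∨ a2)   — idempotence
= a2 ∧ ¬a2   — idempotence
= False   — complement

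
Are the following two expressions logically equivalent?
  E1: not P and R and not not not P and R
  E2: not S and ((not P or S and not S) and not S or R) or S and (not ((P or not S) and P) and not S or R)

E1: not P and R and not not not P and R
    = not P and R and not P and R   (double negation)
    = not P and R   (idempotence)
E2: not S and ((not P or S and not S) and not S or R) or S and (not ((P or not S) and P) and not S or R)
    = not S and (not P and not S or R) or S and (not ((P or not S) and P) and not S or R)   (complement / identity)
    = not S and (not P and not S or R) or S and (not P and not S or R)   (absorption)
    = not P and not S or R   (distribution)
These differ: at P=1, R=1, S=0, E1 = 0 but E2 = 1.

No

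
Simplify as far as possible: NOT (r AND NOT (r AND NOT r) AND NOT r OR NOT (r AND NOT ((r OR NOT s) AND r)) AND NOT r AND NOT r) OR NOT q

r OR NOT q

NOT (r AND NOT (r AND NOT r) AND NOT r OR NOT (r AND NOT ((r OR NOT s) AND r)) AND NOT r AND NOT r) OR NOT q
= NOT (r AND NOT (r AND NOT r) AND NOT r OR NOT (r AND NOT r) AND NOT r AND NOT r) OR NOT q   [absorption]
= NOT (NOT (r AND NOT r) AND NOT r) OR NOT q   [distribution]
= r AND NOT r OR r OR NOT q   [De Morgan]
= r OR NOT q   [complement / identity]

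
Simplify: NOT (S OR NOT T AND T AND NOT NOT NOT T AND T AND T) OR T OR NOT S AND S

NOT (S OR NOT T AND T AND NOT NOT NOT T AND T AND T) OR T OR NOT S AND S
= NOT (S OR NOT T AND T AND NOT T AND T AND T) OR T OR NOT S AND S
= NOT (S OR NOT T AND T AND NOT T AND T) OR T OR NOT S AND S
= NOT (S OR NOT T AND T AND NOT T AND T) OR T
= NOT (S OR NOT T AND T) OR T
= NOT S OR T

NOT S OR T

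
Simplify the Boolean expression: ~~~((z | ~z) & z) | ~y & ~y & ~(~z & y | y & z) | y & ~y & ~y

~z | ~y

~~~((z | ~z) & z) | ~y & ~y & ~(~z & y | y & z) | y & ~y & ~y
= ~((z | ~z) & z) | ~y & ~y & ~(~z & y | y & z) | y & ~y & ~y
= ~((z | ~z) & z) | ~y & ~y & ~y | y & ~y & ~y
= ~((z | ~z) & z) | ~y & ~y
= ~z | ~y & ~y
= ~z | ~y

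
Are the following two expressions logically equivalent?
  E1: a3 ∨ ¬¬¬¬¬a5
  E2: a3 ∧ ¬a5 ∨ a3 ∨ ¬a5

Yes

E1: a3 ∨ ¬¬¬¬¬a5
    = a3 ∨ ¬¬¬a5   [double negation]
    = a3 ∨ ¬a5   [double negation]
E2: a3 ∧ ¬a5 ∨ a3 ∨ ¬a5
    = a3 ∨ ¬a5   [absorption]
Both reduce to a3 ∨ ¬a5, so they are equivalent.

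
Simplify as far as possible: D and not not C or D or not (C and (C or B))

D and not not C or D or not (C and (C or B))
= D and C or D or not (C and (C or B))
= D and C or D or not C
= D or not C

D or not C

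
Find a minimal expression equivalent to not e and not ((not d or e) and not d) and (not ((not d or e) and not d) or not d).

not e and not ((not d or e) and not d) and (not ((not d or e) and not d) or not d)
= not e and not ((not d or e) and not d)
= not e and not not d
= not e and d

not e and d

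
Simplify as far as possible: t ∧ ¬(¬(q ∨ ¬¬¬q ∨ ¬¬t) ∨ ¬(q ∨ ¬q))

t

t ∧ ¬(¬(q ∨ ¬¬¬q ∨ ¬¬t) ∨ ¬(q ∨ ¬q))
= t ∧ ¬(¬(q ∨ ¬q ∨ ¬¬t) ∨ ¬(q ∨ ¬q))   [double negation]
= t ∧ (q ∨ ¬q ∨ ¬¬t) ∧ (q ∨ ¬q)   [De Morgan]
= t ∧ (q ∨ ¬q ∨ t) ∧ (q ∨ ¬q)   [double negation]
= t ∧ (q ∨ ¬q)   [absorption]
= t   [complement / identity]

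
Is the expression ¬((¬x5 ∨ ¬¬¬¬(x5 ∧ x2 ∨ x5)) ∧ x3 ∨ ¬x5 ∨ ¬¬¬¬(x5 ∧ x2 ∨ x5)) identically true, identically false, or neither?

¬((¬x5 ∨ ¬¬¬¬(x5 ∧ x2 ∨ x5)) ∧ x3 ∨ ¬x5 ∨ ¬¬¬¬(x5 ∧ x2 ∨ x5))
= ¬(¬x5 ∨ ¬¬¬¬(x5 ∧ x2 ∨ x5))   (absorption)
= ¬(¬x5 ∨ ¬¬(x5 ∧ x2 ∨ x5))   (double negation)
= x5 ∧ ¬(x5 ∧ x2 ∨ x5)   (De Morgan)
= x5 ∧ ¬x5   (absorption)
= False   (complement)

identically false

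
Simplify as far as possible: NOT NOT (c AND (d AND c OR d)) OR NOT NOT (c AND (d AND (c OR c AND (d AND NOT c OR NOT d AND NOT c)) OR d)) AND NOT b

NOT NOT (c AND (d AND c OR d)) OR NOT NOT (c AND (d AND (c OR c AND (d AND NOT c OR NOT d AND NOT c)) OR d)) AND NOT b
= NOT NOT (c AND (d AND c OR d)) OR NOT NOT (c AND (d AND (c OR c AND NOT c) OR d)) AND NOT b   (distribution)
= NOT NOT (c AND (d AND c OR d)) OR NOT NOT (c AND (d AND c OR d)) AND NOT b   (complement / identity)
= NOT NOT (c AND (d AND c OR d))   (absorption)
= NOT NOT (c AND d)   (absorption)
= c AND d   (double negation)

c AND d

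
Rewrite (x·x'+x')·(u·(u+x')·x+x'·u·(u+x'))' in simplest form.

x'·u'

(x·x'+x')·(u·(u+x')·x+x'·u·(u+x'))'
= x'·(u·(u+x')·x+x'·u·(u+x'))'
= x'·(u·(u+x'))'
= x'·u'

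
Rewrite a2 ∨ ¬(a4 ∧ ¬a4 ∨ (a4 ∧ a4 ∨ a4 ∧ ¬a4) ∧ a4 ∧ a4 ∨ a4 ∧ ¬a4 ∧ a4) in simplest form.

a2 ∨ ¬(a4 ∧ ¬a4 ∨ (a4 ∧ a4 ∨ a4 ∧ ¬a4) ∧ a4 ∧ a4 ∨ a4 ∧ ¬a4 ∧ a4)
= a2 ∨ ¬(a4 ∧ ¬a4 ∨ a4 ∧ a4 ∧ a4 ∨ a4 ∧ ¬a4 ∧ a4)   — distribution
= a2 ∨ ¬(a4 ∧ ¬a4 ∨ a4 ∧ (a4 ∧ a4 ∨ ¬a4 ∧ a4))   — distribution
= a2 ∨ ¬(a4 ∧ ¬a4 ∨ a4 ∧ a4)   — distribution
= a2 ∨ ¬a4   — distribution

a2 ∨ ¬a4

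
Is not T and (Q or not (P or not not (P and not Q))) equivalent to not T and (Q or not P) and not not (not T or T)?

Yes

E1: not T and (Q or not (P or not not (P and not Q)))
    = not T and (Q or not (P or P and not Q))
    = not T and (Q or not P)
E2: not T and (Q or not P) and not not (not T or T)
    = not T and (Q or not P) and (not T or T)
    = not T and (Q or not P)
Both reduce to not T and (Q or not P), so they are equivalent.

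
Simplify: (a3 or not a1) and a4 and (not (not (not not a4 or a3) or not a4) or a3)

(a3 or not a1) and a4 and (not (not (not not a4 or a3) or not a4) or a3)
= (a3 or not a1) and a4 and (not (not (a4 or a3) or not a4) or a3)   — double negation
= (a3 or not a1) and a4 and ((a4 or a3) and a4 or a3)   — De Morgan
= (a3 or not a1) and a4 and (a4 or a3)   — absorption
= (a3 or not a1) and a4   — absorption

(a3 or not a1) and a4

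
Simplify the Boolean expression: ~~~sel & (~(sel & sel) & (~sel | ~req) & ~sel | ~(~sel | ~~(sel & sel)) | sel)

~~~sel & (~(sel & sel) & (~sel | ~req) & ~sel | ~(~sel | ~~(sel & sel)) | sel)
= ~~~sel & (~(sel & sel) & (~sel | ~req) & ~sel | sel & ~(sel & sel) | sel)   [De Morgan]
= ~~~sel & (~(sel & sel) & ~sel | sel & ~(sel & sel) | sel)   [absorption]
= ~~~sel & (~(sel & sel) | sel)   [distribution]
= ~sel & (~(sel & sel) | sel)   [double negation]
= ~sel & (~sel | sel)   [idempotence]
= ~sel   [complement / identity]

~sel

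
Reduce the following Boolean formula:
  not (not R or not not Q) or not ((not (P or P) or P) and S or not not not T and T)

R and not Q or not S

not (not R or not not Q) or not ((not (P or P) or P) and S or not not not T and T)
= not (not R or not not Q) or not ((not P or P) and S or not not not T and T)   [idempotence]
= not (not R or not not Q) or not ((not P or P) and S or not T and T)   [double negation]
= not (not R or not not Q) or not ((not P or P) and S)   [complement / identity]
= not (not R or not not Q) or not S   [complement / identity]
= R and not Q or not S   [De Morgan]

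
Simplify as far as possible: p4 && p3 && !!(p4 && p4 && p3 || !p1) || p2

p4 && p3 || p2

p4 && p3 && !!(p4 && p4 && p3 || !p1) || p2
= p4 && p3 && (p4 && p4 && p3 || !p1) || p2
= p4 && p3 && (p4 && p3 || !p1) || p2
= p4 && p3 || p2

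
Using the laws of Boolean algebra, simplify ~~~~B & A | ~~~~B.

B

~~~~B & A | ~~~~B
= ~~~~B   [absorption]
= ~~B   [double negation]
= B   [double negation]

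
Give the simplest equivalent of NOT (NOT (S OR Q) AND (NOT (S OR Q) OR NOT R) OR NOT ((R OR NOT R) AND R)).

(S OR Q) AND R

NOT (NOT (S OR Q) AND (NOT (S OR Q) OR NOT R) OR NOT ((R OR NOT R) AND R))
= NOT (NOT (S OR Q) OR NOT ((R OR NOT R) AND R))   (absorption)
= (S OR Q) AND (R OR NOT R) AND R   (De Morgan)
= (S OR Q) AND R   (complement / identity)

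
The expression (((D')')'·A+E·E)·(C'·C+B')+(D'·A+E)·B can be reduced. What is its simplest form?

D'·A+E

(((D')')'·A+E·E)·(C'·C+B')+(D'·A+E)·B
= (D'·A+E·E)·(C'·C+B')+(D'·A+E)·B   (double negation)
= (D'·A+E·E)·B'+(D'·A+E)·B   (complement / identity)
= (D'·A+E)·B'+(D'·A+E)·B   (idempotence)
= D'·A+E   (distribution)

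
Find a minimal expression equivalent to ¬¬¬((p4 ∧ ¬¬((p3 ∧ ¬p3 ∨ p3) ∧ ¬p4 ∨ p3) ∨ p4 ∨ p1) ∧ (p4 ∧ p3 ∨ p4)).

¬¬¬((p4 ∧ ¬¬((p3 ∧ ¬p3 ∨ p3) ∧ ¬p4 ∨ p3) ∨ p4 ∨ p1) ∧ (p4 ∧ p3 ∨ p4))
= ¬¬¬((p4 ∧ ((p3 ∧ ¬p3 ∨ p3) ∧ ¬p4 ∨ p3) ∨ p4 ∨ p1) ∧ (p4 ∧ p3 ∨ p4))   [double negation]
= ¬¬¬((p4 ∧ (p3 ∧ ¬p4 ∨ p3) ∨ p4 ∨ p1) ∧ (p4 ∧ p3 ∨ p4))   [complement / identity]
= ¬¬¬((p4 ∧ p3 ∨ p4 ∨ p1) ∧ (p4 ∧ p3 ∨ p4))   [absorption]
= ¬¬¬(p4 ∧ p3 ∨ p4)   [absorption]
= ¬¬¬p4   [absorption]
= ¬p4   [double negation]

¬p4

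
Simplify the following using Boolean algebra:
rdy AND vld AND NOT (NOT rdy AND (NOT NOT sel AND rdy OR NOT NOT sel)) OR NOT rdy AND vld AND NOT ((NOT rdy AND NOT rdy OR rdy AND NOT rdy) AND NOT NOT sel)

rdy AND vld AND NOT (NOT rdy AND (NOT NOT sel AND rdy OR NOT NOT sel)) OR NOT rdy AND vld AND NOT ((NOT rdy AND NOT rdy OR rdy AND NOT rdy) AND NOT NOT sel)
= rdy AND vld AND NOT (NOT rdy AND NOT NOT sel) OR NOT rdy AND vld AND NOT ((NOT rdy AND NOT rdy OR rdy AND NOT rdy) AND NOT NOT sel)
= rdy AND vld AND NOT (NOT rdy AND NOT NOT sel) OR NOT rdy AND vld AND NOT (NOT rdy AND NOT NOT sel)
= vld AND NOT (NOT rdy AND NOT NOT sel)
= vld AND (rdy OR NOT sel)

vld AND (rdy OR NOT sel)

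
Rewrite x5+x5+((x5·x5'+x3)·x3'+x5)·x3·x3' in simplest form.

x5

x5+x5+((x5·x5'+x3)·x3'+x5)·x3·x3'
= x5+x5+(x3·x3'+x5)·x3·x3'
= x5+(x3·x3'+x5)·x3·x3'
= x5+x3·x3'
= x5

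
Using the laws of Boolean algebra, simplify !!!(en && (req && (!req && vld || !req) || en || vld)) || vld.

!!!(en && (req && (!req && vld || !req) || en || vld)) || vld
= !!!(en && (req && !req || en || vld)) || vld   (absorption)
= !!!(en && (en || vld)) || vld   (complement / identity)
= !!!en || vld   (absorption)
= !en || vld   (double negation)

!en || vld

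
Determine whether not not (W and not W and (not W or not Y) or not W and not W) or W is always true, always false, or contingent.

always true

not not (W and not W and (not W or not Y) or not W and not W) or W
= not not (W and not W or not W and not W) or W
= not not not W or W
= not W or W
= True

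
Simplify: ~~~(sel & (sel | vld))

~sel

~~~(sel & (sel | vld))
= ~~~sel   [absorption]
= ~sel   [double negation]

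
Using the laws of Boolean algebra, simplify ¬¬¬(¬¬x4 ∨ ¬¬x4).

¬¬¬(¬¬x4 ∨ ¬¬x4)
= ¬¬¬¬¬x4   (idempotence)
= ¬¬¬x4   (double negation)
= ¬x4   (double negation)

¬x4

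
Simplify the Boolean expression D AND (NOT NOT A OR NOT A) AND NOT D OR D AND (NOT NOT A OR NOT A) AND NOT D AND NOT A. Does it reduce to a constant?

D AND (NOT NOT A OR NOT A) AND NOT D OR D AND (NOT NOT A OR NOT A) AND NOT D AND NOT A
= D AND (NOT NOT A OR NOT A) AND NOT D   [absorption]
= D AND (A OR NOT A) AND NOT D   [double negation]
= D AND NOT D   [complement / identity]
= FALSE   [complement]

FALSE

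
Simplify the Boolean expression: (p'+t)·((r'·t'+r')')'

(p'+t)·((r'·t'+r')')'
= (p'+t)·((r')')'
= (p'+t)·r'

(p'+t)·r'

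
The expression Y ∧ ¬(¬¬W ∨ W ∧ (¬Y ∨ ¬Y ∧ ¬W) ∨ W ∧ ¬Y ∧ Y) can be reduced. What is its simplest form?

Y ∧ ¬W

Y ∧ ¬(¬¬W ∨ W ∧ (¬Y ∨ ¬Y ∧ ¬W) ∨ W ∧ ¬Y ∧ Y)
= Y ∧ ¬(¬¬W ∨ W ∧ ¬Y ∨ W ∧ ¬Y ∧ Y)
= Y ∧ ¬(¬¬W ∨ W ∧ ¬Y)
= Y ∧ ¬(W ∨ W ∧ ¬Y)
= Y ∧ ¬W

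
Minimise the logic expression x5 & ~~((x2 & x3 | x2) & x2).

x5 & x2

x5 & ~~((x2 & x3 | x2) & x2)
= x5 & ~~(x2 & x2)   — absorption
= x5 & ~~x2   — idempotence
= x5 & x2   — double negation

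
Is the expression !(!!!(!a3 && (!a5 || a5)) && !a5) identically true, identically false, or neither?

neither

!(!!!(!a3 && (!a5 || a5)) && !a5)
= !(!!!!a3 && !a5)   (complement / identity)
= !(!!a3 && !a5)   (double negation)
= !a3 || a5   (De Morgan)
This depends on a3, a5, so it is not a constant.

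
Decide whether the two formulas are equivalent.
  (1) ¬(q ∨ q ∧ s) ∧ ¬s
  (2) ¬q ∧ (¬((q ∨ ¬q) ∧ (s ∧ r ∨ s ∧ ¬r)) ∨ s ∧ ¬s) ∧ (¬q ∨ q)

E1: ¬(q ∨ q ∧ s) ∧ ¬s
    = ¬q ∧ ¬s   (absorption)
E2: ¬q ∧ (¬((q ∨ ¬q) ∧ (s ∧ r ∨ s ∧ ¬r)) ∨ s ∧ ¬s) ∧ (¬q ∨ q)
    = ¬q ∧ (¬((q ∨ ¬q) ∧ s) ∨ s ∧ ¬s) ∧ (¬q ∨ q)   (distribution)
    = ¬q ∧ (¬((q ∨ ¬q) ∧ s) ∨ s ∧ ¬s)   (complement / identity)
    = ¬q ∧ (¬s ∨ s ∧ ¬s)   (complement / identity)
    = ¬q ∧ ¬s   (complement / identity)
Both reduce to ¬q ∧ ¬s, so they are equivalent.

Yes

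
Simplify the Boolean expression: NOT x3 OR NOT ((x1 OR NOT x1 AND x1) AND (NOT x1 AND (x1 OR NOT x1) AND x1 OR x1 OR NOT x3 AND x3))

NOT x3 OR NOT x1

NOT x3 OR NOT ((x1 OR NOT x1 AND x1) AND (NOT x1 AND (x1 OR NOT x1) AND x1 OR x1 OR NOT x3 AND x3))
= NOT x3 OR NOT ((x1 OR NOT x1 AND x1) AND (NOT x1 AND (x1 OR NOT x1) AND x1 OR x1))   — complement / identity
= NOT x3 OR NOT ((x1 OR NOT x1 AND x1) AND (NOT x1 AND x1 OR x1))   — complement / identity
= NOT x3 OR NOT (NOT x1 AND x1 OR x1 AND x1)   — distribution
= NOT x3 OR NOT x1   — distribution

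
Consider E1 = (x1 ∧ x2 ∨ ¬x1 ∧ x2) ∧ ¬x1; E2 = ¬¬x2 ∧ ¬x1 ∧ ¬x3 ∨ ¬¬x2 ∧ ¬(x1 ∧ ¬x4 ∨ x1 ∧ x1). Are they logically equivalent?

E1: (x1 ∧ x2 ∨ ¬x1 ∧ x2) ∧ ¬x1
    = x2 ∧ ¬x1   (distribution)
E2: ¬¬x2 ∧ ¬x1 ∧ ¬x3 ∨ ¬¬x2 ∧ ¬(x1 ∧ ¬x4 ∨ x1 ∧ x1)
    = ¬¬x2 ∧ ¬x1 ∧ ¬x3 ∨ ¬¬x2 ∧ ¬(x1 ∧ ¬x4 ∨ x1)   (idempotence)
    = ¬¬x2 ∧ ¬x1 ∧ ¬x3 ∨ ¬¬x2 ∧ ¬x1   (absorption)
    = ¬¬x2 ∧ ¬x1   (absorption)
    = x2 ∧ ¬x1   (double negation)
Both reduce to x2 ∧ ¬x1, so they are equivalent.

Yes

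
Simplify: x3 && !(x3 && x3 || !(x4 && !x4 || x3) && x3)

x3 && !(x3 && x3 || !(x4 && !x4 || x3) && x3)
= x3 && !(x3 && x3 || !x3 && x3)   — complement / identity
= x3 && !x3   — distribution
= false   — complement

false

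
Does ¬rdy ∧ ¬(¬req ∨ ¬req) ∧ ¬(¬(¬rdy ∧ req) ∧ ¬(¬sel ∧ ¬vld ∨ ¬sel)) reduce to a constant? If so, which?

no

¬rdy ∧ ¬(¬req ∨ ¬req) ∧ ¬(¬(¬rdy ∧ req) ∧ ¬(¬sel ∧ ¬vld ∨ ¬sel))
= ¬rdy ∧ req ∧ req ∧ ¬(¬(¬rdy ∧ req) ∧ ¬(¬sel ∧ ¬vld ∨ ¬sel))   — De Morgan
= ¬rdy ∧ req ∧ req ∧ ¬(¬(¬rdy ∧ req) ∧ ¬¬sel)   — absorption
= ¬rdy ∧ req ∧ req ∧ (¬rdy ∧ req ∨ ¬sel)   — De Morgan
= ¬rdy ∧ req ∧ (¬rdy ∧ req ∨ ¬sel)   — idempotence
= ¬rdy ∧ req   — absorption
This depends on rdy, req, so it is not a constant.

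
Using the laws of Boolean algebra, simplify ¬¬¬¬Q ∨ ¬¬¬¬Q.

Q

¬¬¬¬Q ∨ ¬¬¬¬Q
= ¬¬¬¬Q   [idempotence]
= ¬¬Q   [double negation]
= Q   [double negation]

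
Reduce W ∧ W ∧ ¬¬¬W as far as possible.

W ∧ W ∧ ¬¬¬W
= W ∧ W ∧ ¬W   [double negation]
= W ∧ ¬W   [idempotence]
= False   [complement]

False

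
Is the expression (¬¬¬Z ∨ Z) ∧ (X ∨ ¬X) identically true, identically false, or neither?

identically true

(¬¬¬Z ∨ Z) ∧ (X ∨ ¬X)
= ¬¬¬Z ∨ Z   — complement / identity
= ¬Z ∨ Z   — double negation
= True   — complement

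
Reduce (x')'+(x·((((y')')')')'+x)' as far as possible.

1

(x')'+(x·((((y')')')')'+x)'
= x+(x·((((y')')')')'+x)'   [double negation]
= x+(x·((y')')'+x)'   [double negation]
= x+(x·y'+x)'   [double negation]
= x+x'   [absorption]
= 1   [complement]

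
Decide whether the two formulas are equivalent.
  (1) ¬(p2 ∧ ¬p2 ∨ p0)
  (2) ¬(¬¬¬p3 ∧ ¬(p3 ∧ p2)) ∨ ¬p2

No

E1: ¬(p2 ∧ ¬p2 ∨ p0)
    = ¬p0
E2: ¬(¬¬¬p3 ∧ ¬(p3 ∧ p2)) ∨ ¬p2
    = ¬(¬p3 ∧ ¬(p3 ∧ p2)) ∨ ¬p2
    = p3 ∨ p3 ∧ p2 ∨ ¬p2
    = p3 ∨ ¬p2
These differ: at p0=1, p2=0, p3=0, E1 = 0 but E2 = 1.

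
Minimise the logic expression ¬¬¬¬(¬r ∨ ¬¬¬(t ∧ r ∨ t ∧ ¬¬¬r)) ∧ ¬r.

¬r

¬¬¬¬(¬r ∨ ¬¬¬(t ∧ r ∨ t ∧ ¬¬¬r)) ∧ ¬r
= ¬¬¬¬(¬r ∨ ¬¬¬(t ∧ r ∨ t ∧ ¬r)) ∧ ¬r   — double negation
= ¬¬(¬r ∨ ¬¬¬(t ∧ r ∨ t ∧ ¬r)) ∧ ¬r   — double negation
= ¬¬(¬r ∨ ¬(t ∧ r ∨ t ∧ ¬r)) ∧ ¬r   — double negation
= ¬¬(¬r ∨ ¬t) ∧ ¬r   — distribution
= (¬r ∨ ¬t) ∧ ¬r   — double negation
= ¬r   — absorption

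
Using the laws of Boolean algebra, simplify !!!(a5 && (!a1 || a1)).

!!!(a5 && (!a1 || a1))
= !!!a5
= !a5

!a5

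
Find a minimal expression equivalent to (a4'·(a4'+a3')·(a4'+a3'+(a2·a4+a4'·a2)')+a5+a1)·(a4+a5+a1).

(a4'·(a4'+a3')·(a4'+a3'+(a2·a4+a4'·a2)')+a5+a1)·(a4+a5+a1)
= (a4'·(a4'+a3')·(a4'+a3'+a2')+a5+a1)·(a4+a5+a1)   (distribution)
= (a4'·(a4'+a3')+a5+a1)·(a4+a5+a1)   (absorption)
= a4'·(a4'+a3')·a4+a5+a1   (distribution)
= a4'·a4+a5+a1   (absorption)
= a5+a1   (complement / identity)

a5+a1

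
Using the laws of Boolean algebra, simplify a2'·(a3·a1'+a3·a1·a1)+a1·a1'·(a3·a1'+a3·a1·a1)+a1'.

a2'·(a3·a1'+a3·a1·a1)+a1·a1'·(a3·a1'+a3·a1·a1)+a1'
= (a3·a1'+a3·a1·a1)·(a2'+a1·a1')+a1'
= (a3·a1'+a3·a1)·(a2'+a1·a1')+a1'
= a3·(a2'+a1·a1')+a1'
= a3·a2'+a1'

a3·a2'+a1'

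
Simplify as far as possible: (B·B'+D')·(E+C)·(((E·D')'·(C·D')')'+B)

D'·(E+C)

(B·B'+D')·(E+C)·(((E·D')'·(C·D')')'+B)
= (B·B'+D')·(E+C)·(E·D'+C·D'+B)   [De Morgan]
= D'·(E+C)·(E·D'+C·D'+B)   [complement / identity]
= D'·(E+C)·(D'·(E+C)+B)   [distribution]
= D'·(E+C)   [absorption]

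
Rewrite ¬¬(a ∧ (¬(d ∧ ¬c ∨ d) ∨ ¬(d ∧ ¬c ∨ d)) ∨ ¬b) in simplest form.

a ∧ ¬d ∨ ¬b

¬¬(a ∧ (¬(d ∧ ¬c ∨ d) ∨ ¬(d ∧ ¬c ∨ d)) ∨ ¬b)
= ¬¬(a ∧ ¬(d ∧ ¬c ∨ d) ∨ ¬b)   (idempotence)
= ¬¬(a ∧ ¬d ∨ ¬b)   (absorption)
= a ∧ ¬d ∨ ¬b   (double negation)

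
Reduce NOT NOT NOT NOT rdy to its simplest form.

NOT NOT NOT NOT rdy
= NOT NOT rdy   — double negation
= rdy   — double negation

rdy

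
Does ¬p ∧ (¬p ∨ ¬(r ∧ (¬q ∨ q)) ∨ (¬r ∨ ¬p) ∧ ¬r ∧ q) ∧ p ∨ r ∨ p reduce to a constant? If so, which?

no

¬p ∧ (¬p ∨ ¬(r ∧ (¬q ∨ q)) ∨ (¬r ∨ ¬p) ∧ ¬r ∧ q) ∧ p ∨ r ∨ p
= ¬p ∧ (¬p ∨ ¬(r ∧ (¬q ∨ q)) ∨ ¬r ∧ q) ∧ p ∨ r ∨ p   — absorption
= ¬p ∧ (¬p ∨ ¬r ∨ ¬r ∧ q) ∧ p ∨ r ∨ p   — complement / identity
= ¬p ∧ (¬p ∨ ¬r) ∧ p ∨ r ∨ p   — absorption
= ¬p ∧ p ∨ r ∨ p   — absorption
= r ∨ p   — complement / identity
This depends on p, r, so it is not a constant.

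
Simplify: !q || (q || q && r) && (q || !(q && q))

true

!q || (q || q && r) && (q || !(q && q))
= !q || (q || q && r) && (q || !q)   [idempotence]
= !q || q || q && r   [complement / identity]
= !q || q   [absorption]
= true   [complement]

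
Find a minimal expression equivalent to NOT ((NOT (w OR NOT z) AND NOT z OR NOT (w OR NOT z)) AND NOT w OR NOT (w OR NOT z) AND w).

NOT ((NOT (w OR NOT z) AND NOT z OR NOT (w OR NOT z)) AND NOT w OR NOT (w OR NOT z) AND w)
= NOT (NOT (w OR NOT z) AND NOT w OR NOT (w OR NOT z) AND w)   — absorption
= NOT NOT (w OR NOT z)   — distribution
= w OR NOT z   — double negation

w OR NOT z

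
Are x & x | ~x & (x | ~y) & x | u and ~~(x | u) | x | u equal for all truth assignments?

Yes

E1: x & x | ~x & (x | ~y) & x | u
    = x & x | ~x & x | u   [absorption]
    = x | u   [distribution]
E2: ~~(x | u) | x | u
    = x | u | x | u   [double negation]
    = x | u   [idempotence]
Both reduce to x | u, so they are equivalent.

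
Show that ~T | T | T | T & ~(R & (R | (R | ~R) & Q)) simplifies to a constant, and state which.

~T | T | T | T & ~(R & (R | (R | ~R) & Q))
= ~T | T | T & ~(R & (R | (R | ~R) & Q))   (idempotence)
= ~T | T | T & ~(R & (R | Q))   (complement / identity)
= ~T | T | T & ~R   (absorption)
= ~T | T   (absorption)
= 1   (complement)

1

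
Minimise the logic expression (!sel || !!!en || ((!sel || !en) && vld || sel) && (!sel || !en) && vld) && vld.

(!sel || !!!en || ((!sel || !en) && vld || sel) && (!sel || !en) && vld) && vld
= (!sel || !en || ((!sel || !en) && vld || sel) && (!sel || !en) && vld) && vld
= (!sel || !en || (!sel || !en) && vld) && vld
= (!sel || !en) && vld

(!sel || !en) && vld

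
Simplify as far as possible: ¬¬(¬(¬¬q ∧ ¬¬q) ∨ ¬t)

¬q ∨ ¬t

¬¬(¬(¬¬q ∧ ¬¬q) ∨ ¬t)
= ¬¬(¬q ∨ ¬q ∨ ¬t)   [De Morgan]
= ¬¬(¬q ∨ ¬t)   [idempotence]
= ¬q ∨ ¬t   [double negation]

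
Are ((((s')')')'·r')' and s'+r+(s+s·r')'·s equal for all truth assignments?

Yes

E1: ((((s')')')'·r')'
    = ((s')'·r')'   [double negation]
    = s'+r   [De Morgan]
E2: s'+r+(s+s·r')'·s
    = s'+r+s'·s   [absorption]
    = s'+r   [complement / identity]
Both reduce to s'+r, so they are equivalent.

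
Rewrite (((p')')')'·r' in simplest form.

p·r'

(((p')')')'·r'
= (p')'·r'   — double negation
= p·r'   — double negation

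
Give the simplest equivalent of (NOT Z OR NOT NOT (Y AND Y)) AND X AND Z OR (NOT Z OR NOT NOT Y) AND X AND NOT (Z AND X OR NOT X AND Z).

(NOT Z OR NOT NOT (Y AND Y)) AND X AND Z OR (NOT Z OR NOT NOT Y) AND X AND NOT (Z AND X OR NOT X AND Z)
= (NOT Z OR NOT NOT (Y AND Y)) AND X AND Z OR (NOT Z OR NOT NOT Y) AND X AND NOT Z   [distribution]
= (NOT Z OR NOT NOT Y) AND X AND Z OR (NOT Z OR NOT NOT Y) AND X AND NOT Z   [idempotence]
= (X AND Z OR X AND NOT Z) AND (NOT Z OR NOT NOT Y)   [distribution]
= (X AND Z OR X AND NOT Z) AND (NOT Z OR Y)   [double negation]
= X AND (NOT Z OR Y)   [distribution]

X AND (NOT Z OR Y)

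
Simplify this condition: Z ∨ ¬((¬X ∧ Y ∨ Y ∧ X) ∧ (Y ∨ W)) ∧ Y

Z ∨ ¬((¬X ∧ Y ∨ Y ∧ X) ∧ (Y ∨ W)) ∧ Y
= Z ∨ ¬(Y ∧ (Y ∨ W)) ∧ Y   [distribution]
= Z ∨ ¬Y ∧ Y   [absorption]
= Z   [complement / identity]

Z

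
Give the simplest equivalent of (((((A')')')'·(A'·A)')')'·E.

A·E

(((((A')')')'·(A'·A)')')'·E
= (((A')')'+A'·A)'·E   — De Morgan
= (((A')')')'·E   — complement / identity
= (A')'·E   — double negation
= A·E   — double negation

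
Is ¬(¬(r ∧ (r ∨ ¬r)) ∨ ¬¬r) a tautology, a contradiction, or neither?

¬(¬(r ∧ (r ∨ ¬r)) ∨ ¬¬r)
= ¬(¬r ∨ ¬¬r)   (complement / identity)
= r ∧ ¬r   (De Morgan)
= False   (complement)

contradiction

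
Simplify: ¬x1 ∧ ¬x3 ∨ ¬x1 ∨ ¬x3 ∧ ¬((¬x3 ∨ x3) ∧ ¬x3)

¬x1 ∧ ¬x3 ∨ ¬x1 ∨ ¬x3 ∧ ¬((¬x3 ∨ x3) ∧ ¬x3)
= ¬x1 ∧ ¬x3 ∨ ¬x1 ∨ ¬x3 ∧ ¬¬x3   [complement / identity]
= ¬x1 ∧ ¬x3 ∨ ¬x1 ∨ ¬x3 ∧ x3   [double negation]
= ¬x1 ∨ ¬x3 ∧ x3   [absorption]
= ¬x1   [complement / identity]

¬x1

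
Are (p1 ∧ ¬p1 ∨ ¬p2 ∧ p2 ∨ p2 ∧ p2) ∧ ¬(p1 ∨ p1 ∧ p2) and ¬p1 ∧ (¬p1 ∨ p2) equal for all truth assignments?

No

E1: (p1 ∧ ¬p1 ∨ ¬p2 ∧ p2 ∨ p2 ∧ p2) ∧ ¬(p1 ∨ p1 ∧ p2)
    = (¬p2 ∧ p2 ∨ p2 ∧ p2) ∧ ¬(p1 ∨ p1 ∧ p2)
    = p2 ∧ ¬(p1 ∨ p1 ∧ p2)
    = p2 ∧ ¬p1
E2: ¬p1 ∧ (¬p1 ∨ p2)
    = ¬p1
These differ: at p1=0, p2=0, E1 = 0 but E2 = 1.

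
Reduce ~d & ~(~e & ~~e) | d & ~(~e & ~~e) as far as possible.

1

~d & ~(~e & ~~e) | d & ~(~e & ~~e)
= ~(~e & ~~e)   (distribution)
= e | ~e   (De Morgan)
= 1   (complement)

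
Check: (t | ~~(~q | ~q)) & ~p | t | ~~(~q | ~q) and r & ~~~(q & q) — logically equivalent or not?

No

E1: (t | ~~(~q | ~q)) & ~p | t | ~~(~q | ~q)
    = t | ~~(~q | ~q)   (absorption)
    = t | ~~~q   (idempotence)
    = t | ~q   (double negation)
E2: r & ~~~(q & q)
    = r & ~~~q   (idempotence)
    = r & ~q   (double negation)
These differ: at p=0, q=0, r=0, t=1, E1 = 1 but E2 = 0.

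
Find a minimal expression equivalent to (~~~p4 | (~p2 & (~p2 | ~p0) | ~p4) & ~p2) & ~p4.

(~~~p4 | (~p2 & (~p2 | ~p0) | ~p4) & ~p2) & ~p4
= (~~~p4 | (~p2 | ~p4) & ~p2) & ~p4
= (~~~p4 | ~p2) & ~p4
= (~p4 | ~p2) & ~p4
= ~p4

~p4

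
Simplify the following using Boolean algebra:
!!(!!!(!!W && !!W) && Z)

!W && Z

!!(!!!(!!W && !!W) && Z)
= !!(!!!!!W && Z)   — idempotence
= !!!!!W && Z   — double negation
= !!!W && Z   — double negation
= !W && Z   — double negation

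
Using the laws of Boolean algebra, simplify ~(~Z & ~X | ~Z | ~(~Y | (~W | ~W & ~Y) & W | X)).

Z & (~Y | X)

~(~Z & ~X | ~Z | ~(~Y | (~W | ~W & ~Y) & W | X))
= ~(~Z & ~X | ~Z | ~(~Y | ~W & W | X))   (absorption)
= ~(~Z | ~(~Y | ~W & W | X))   (absorption)
= Z & (~Y | ~W & W | X)   (De Morgan)
= Z & (~Y | X)   (complement / identity)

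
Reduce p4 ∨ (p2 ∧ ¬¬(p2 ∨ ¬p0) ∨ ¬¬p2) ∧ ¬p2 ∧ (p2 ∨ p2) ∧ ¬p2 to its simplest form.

p4 ∨ (p2 ∧ ¬¬(p2 ∨ ¬p0) ∨ ¬¬p2) ∧ ¬p2 ∧ (p2 ∨ p2) ∧ ¬p2
= p4 ∨ (p2 ∧ ¬¬(p2 ∨ ¬p0) ∨ p2) ∧ ¬p2 ∧ (p2 ∨ p2) ∧ ¬p2
= p4 ∨ (p2 ∧ (p2 ∨ ¬p0) ∨ p2) ∧ ¬p2 ∧ (p2 ∨ p2) ∧ ¬p2
= p4 ∨ (p2 ∨ p2) ∧ ¬p2 ∧ (p2 ∨ p2) ∧ ¬p2
= p4 ∨ (p2 ∨ p2) ∧ ¬p2
= p4 ∨ p2 ∧ ¬p2
= p4

p4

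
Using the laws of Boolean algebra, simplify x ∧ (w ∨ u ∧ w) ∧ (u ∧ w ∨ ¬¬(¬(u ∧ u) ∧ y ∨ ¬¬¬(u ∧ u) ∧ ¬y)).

x ∧ (w ∨ u ∧ w) ∧ (u ∧ w ∨ ¬¬(¬(u ∧ u) ∧ y ∨ ¬¬¬(u ∧ u) ∧ ¬y))
= x ∧ (w ∨ u ∧ w) ∧ (u ∧ w ∨ ¬¬(¬(u ∧ u) ∧ y ∨ ¬(u ∧ u) ∧ ¬y))
= x ∧ (w ∨ u ∧ w) ∧ (u ∧ w ∨ ¬¬¬(u ∧ u))
= x ∧ (w ∨ u ∧ w) ∧ (u ∧ w ∨ ¬¬¬u)
= x ∧ (w ∨ u ∧ w) ∧ (u ∧ w ∨ ¬u)
= x ∧ (u ∧ w ∨ w ∧ ¬u)
= x ∧ w

x ∧ w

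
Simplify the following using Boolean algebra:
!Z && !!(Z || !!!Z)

!Z

!Z && !!(Z || !!!Z)
= !Z && (Z || !!!Z)   [double negation]
= !Z && (Z || !Z)   [double negation]
= !Z   [complement / identity]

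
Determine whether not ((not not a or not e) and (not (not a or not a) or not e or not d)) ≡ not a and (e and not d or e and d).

Yes

E1: not ((not not a or not e) and (not (not a or not a) or not e or not d))
    = not ((not not a or not e) and (not not a or not e or not d))   (idempotence)
    = not (not not a or not e)   (absorption)
    = not a and e   (De Morgan)
E2: not a and (e and not d or e and d)
    = not a and e   (distribution)
Both reduce to not a and e, so they are equivalent.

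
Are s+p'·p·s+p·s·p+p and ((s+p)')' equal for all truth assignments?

Yes

E1: s+p'·p·s+p·s·p+p
    = s+p·s+p   [distribution]
    = s+p   [absorption]
E2: ((s+p)')'
    = s+p   [double negation]
Both reduce to s+p, so they are equivalent.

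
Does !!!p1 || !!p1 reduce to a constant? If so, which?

yes, True

!!!p1 || !!p1
= !!!p1 || p1   — double negation
= !p1 || p1   — double negation
= true   — complement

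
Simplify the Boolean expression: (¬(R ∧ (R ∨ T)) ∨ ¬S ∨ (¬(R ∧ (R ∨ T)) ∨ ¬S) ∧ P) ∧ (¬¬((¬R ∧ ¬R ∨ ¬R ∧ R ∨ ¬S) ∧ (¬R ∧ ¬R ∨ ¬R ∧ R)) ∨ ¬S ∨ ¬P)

¬R ∨ ¬S

(¬(R ∧ (R ∨ T)) ∨ ¬S ∨ (¬(R ∧ (R ∨ T)) ∨ ¬S) ∧ P) ∧ (¬¬((¬R ∧ ¬R ∨ ¬R ∧ R ∨ ¬S) ∧ (¬R ∧ ¬R ∨ ¬R ∧ R)) ∨ ¬S ∨ ¬P)
= (¬(R ∧ (R ∨ T)) ∨ ¬S ∨ (¬(R ∧ (R ∨ T)) ∨ ¬S) ∧ P) ∧ (¬¬(¬R ∧ ¬R ∨ ¬R ∧ R) ∨ ¬S ∨ ¬P)   — absorption
= (¬(R ∧ (R ∨ T)) ∨ ¬S) ∧ (¬¬(¬R ∧ ¬R ∨ ¬R ∧ R) ∨ ¬S ∨ ¬P)   — absorption
= (¬R ∨ ¬S) ∧ (¬¬(¬R ∧ ¬R ∨ ¬R ∧ R) ∨ ¬S ∨ ¬P)   — absorption
= (¬R ∨ ¬S) ∧ (¬¬¬R ∨ ¬S ∨ ¬P)   — distribution
= (¬R ∨ ¬S) ∧ (¬R ∨ ¬S ∨ ¬P)   — double negation
= ¬R ∨ ¬S   — absorption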